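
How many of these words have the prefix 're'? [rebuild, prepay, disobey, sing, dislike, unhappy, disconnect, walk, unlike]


Checking each word for prefix 're':
  'rebuild' -> YES, starts with 're' (count: 1)
  'prepay' -> no (count: 1)
  'disobey' -> no (count: 1)
  'sing' -> no (count: 1)
  'dislike' -> no (count: 1)
  'unhappy' -> no (count: 1)
  'disconnect' -> no (count: 1)
  'walk' -> no (count: 1)
  'unlike' -> no (count: 1)
Total with prefix 're': 1

1


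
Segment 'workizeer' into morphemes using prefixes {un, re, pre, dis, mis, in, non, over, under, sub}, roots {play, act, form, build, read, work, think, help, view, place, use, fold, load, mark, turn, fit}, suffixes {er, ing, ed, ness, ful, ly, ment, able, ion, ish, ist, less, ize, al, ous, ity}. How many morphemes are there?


Segmenting 'workizeer' against the inventory:
  'work' -> root (morpheme 1)
  'ize' -> suffix (morpheme 2)
  'er' -> suffix (morpheme 3)
Total morphemes: 3

3


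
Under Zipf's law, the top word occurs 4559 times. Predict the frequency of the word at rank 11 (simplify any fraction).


Zipf's law: freq(rank) = f1 / rank
f1 = 4559, rank = 11
freq = 4559 / 11
GCD(4559, 11) = 1
Simplified: 4559/11

4559/11


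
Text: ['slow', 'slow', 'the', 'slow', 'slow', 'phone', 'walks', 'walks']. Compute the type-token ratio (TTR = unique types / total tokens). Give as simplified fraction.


Tokens: 8
Unique types: ('phone', 'slow', 'the', 'walks') = 4
TTR = 4/8
Simplify: divide both by 4 -> 1/2
TTR = 1/2

1/2


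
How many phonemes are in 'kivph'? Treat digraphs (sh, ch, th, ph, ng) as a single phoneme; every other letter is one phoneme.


Parsing 'kivph' greedily, digraphs first:
  'k' -> consonant phoneme (phonemes so far: 1)
  'i' -> vowel phoneme (phonemes so far: 2)
  'v' -> consonant phoneme (phonemes so far: 3)
  'ph' -> digraph (1 consonant phoneme) (phonemes so far: 4)
Total phonemes: 4

4


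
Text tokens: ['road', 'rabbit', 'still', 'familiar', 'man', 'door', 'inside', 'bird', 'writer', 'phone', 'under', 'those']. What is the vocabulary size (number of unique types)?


Listing all tokens and tracking unique types:
  Token 1: 'road' -> NEW (unique so far: 1)
  Token 2: 'rabbit' -> NEW (unique so far: 2)
  Token 3: 'still' -> NEW (unique so far: 3)
  Token 4: 'familiar' -> NEW (unique so far: 4)
  Token 5: 'man' -> NEW (unique so far: 5)
  Token 6: 'door' -> NEW (unique so far: 6)
  Token 7: 'inside' -> NEW (unique so far: 7)
  Token 8: 'bird' -> NEW (unique so far: 8)
  Token 9: 'writer' -> NEW (unique so far: 9)
  Token 10: 'phone' -> NEW (unique so far: 10)
  Token 11: 'under' -> NEW (unique so far: 11)
  Token 12: 'those' -> NEW (unique so far: 12)
Unique types: ('bird', 'door', 'familiar', 'inside', 'man', 'phone', 'rabbit', 'road', 'still', 'those', 'under', 'writer')
Vocabulary size: 12

12


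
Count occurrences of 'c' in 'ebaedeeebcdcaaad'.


Scanning 'ebaedeeebcdcaaad' for 'c':
  Position 9: 'c' -> MATCH (count: 1)
  Position 11: 'c' -> MATCH (count: 2)
Total occurrences of 'c': 2

2


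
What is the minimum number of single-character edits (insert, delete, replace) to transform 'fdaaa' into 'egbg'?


Building DP table for s1='fdaaa' (len 5) and s2='egbg' (len 4):
       e  g  b  g
    0  1  2  3  4
  f 1  1  2  3  4
  d 2  2  2  3  4
  a 3  3  3  3  4
  a 4  4  4  4  4
  a 5  5  5  5  5
Edit distance = dp[5][4] = 5

5


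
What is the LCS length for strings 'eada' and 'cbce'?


DP table for LCS of 'eada' and 'cbce':
       c  b  c  e
    0  0  0  0  0
  e 0  0  0  0  1
  a 0  0  0  0  1
  d 0  0  0  0  1
  a 0  0  0  0  1
LCS: 'e'
LCS length = 1

1


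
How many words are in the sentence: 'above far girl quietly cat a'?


Counting words by splitting on spaces:
  Word 1: 'above'
  Word 2: 'far'
  Word 3: 'girl'
  Word 4: 'quietly'
  Word 5: 'cat'
  Word 6: 'a'
Total words: 6

6


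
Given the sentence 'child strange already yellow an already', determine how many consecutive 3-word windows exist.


Word trigrams from [6] words:
  Trigram 1: (child strange already)
  Trigram 2: (strange already yellow)
  Trigram 3: (already yellow an)
  Trigram 4: (yellow an already)
Total word trigrams: 6 - 2 = 4

4


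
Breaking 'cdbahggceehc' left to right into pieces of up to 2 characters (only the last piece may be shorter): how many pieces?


'cdbahggceehc' has 12 characters.
Chunking with max size 2:
  Chunk 1: 'cd' (positions 0-1)
  Chunk 2: 'ba' (positions 2-3)
  Chunk 3: 'hg' (positions 4-5)
  Chunk 4: 'gc' (positions 6-7)
  Chunk 5: 'ee' (positions 8-9)
  Chunk 6: 'hc' (positions 10-11)
Total chunks: ceil(12 / 2) = 6

6


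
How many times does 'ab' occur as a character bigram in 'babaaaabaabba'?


Scanning 'babaaaabaabba' for bigram 'ab':
  Position 0: 'ba' -> no
  Position 1: 'ab' -> MATCH
  Position 2: 'ba' -> no
  Position 3: 'aa' -> no
  Position 4: 'aa' -> no
  Position 5: 'aa' -> no
  Position 6: 'ab' -> MATCH
  Position 7: 'ba' -> no
  Position 8: 'aa' -> no
  Position 9: 'ab' -> MATCH
  Position 10: 'bb' -> no
  Position 11: 'ba' -> no
Total matches: 3

3


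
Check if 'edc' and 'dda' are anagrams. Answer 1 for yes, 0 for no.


Sort characters of 'edc': 'cde'
Sort characters of 'dda': 'add'
Sorted forms differ -> they are NOT anagrams
Result: 0

0


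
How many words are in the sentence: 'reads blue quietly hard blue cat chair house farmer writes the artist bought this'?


Counting words by splitting on spaces:
  Word 1: 'reads'
  Word 2: 'blue'
  Word 3: 'quietly'
  Word 4: 'hard'
  Word 5: 'blue'
  Word 6: 'cat'
  Word 7: 'chair'
  Word 8: 'house'
  Word 9: 'farmer'
  Word 10: 'writes'
  Word 11: 'the'
  Word 12: 'artist'
  Word 13: 'bought'
  Word 14: 'this'
Total words: 14

14


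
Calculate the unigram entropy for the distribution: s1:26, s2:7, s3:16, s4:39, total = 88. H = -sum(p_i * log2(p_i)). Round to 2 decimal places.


Computing entropy H = -sum(p_i * log2(p_i)):
  s1: p = 26/88 = 0.2955, -p*log2(p) = 0.5197
  s2: p = 7/88 = 0.0795, -p*log2(p) = 0.2905
  s3: p = 16/88 = 0.1818, -p*log2(p) = 0.4472
  s4: p = 39/88 = 0.4432, -p*log2(p) = 0.5203
H = sum of terms = 1.7777
Rounded to 2 decimals: 1.78

1.78


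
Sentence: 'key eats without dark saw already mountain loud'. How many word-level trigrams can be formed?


Word trigrams from [8] words:
  Trigram 1: (key eats without)
  Trigram 2: (eats without dark)
  Trigram 3: (without dark saw)
  Trigram 4: (dark saw already)
  Trigram 5: (saw already mountain)
  Trigram 6: (already mountain loud)
Total word trigrams: 8 - 2 = 6

6


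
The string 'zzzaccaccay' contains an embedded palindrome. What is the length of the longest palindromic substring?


Scanning 'zzzaccaccay' for palindromic substrings.
Substring at positions 3-9: 'accacca'.
Check: reverse('accacca') = 'accacca' -> palindrome confirmed.
Neighbouring characters ('z' / 'y') break symmetry, so it cannot extend further.
No longer palindromic substring exists; longest length = 7

7


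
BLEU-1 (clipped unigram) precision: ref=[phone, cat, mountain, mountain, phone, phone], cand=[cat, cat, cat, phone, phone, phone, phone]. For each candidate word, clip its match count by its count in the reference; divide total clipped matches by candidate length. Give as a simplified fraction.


Reference word counts: {'cat': 1, 'mountain': 2, 'phone': 3}
Checking each candidate word (with clipping):
  'cat' -> in reference (ref count 1, used 1/1) -> match (matches: 1)
  'cat' -> ref count 1 already used up (1/1) -> clipped, no match (matches: 1)
  'cat' -> ref count 1 already used up (1/1) -> clipped, no match (matches: 1)
  'phone' -> in reference (ref count 3, used 1/3) -> match (matches: 2)
  'phone' -> in reference (ref count 3, used 2/3) -> match (matches: 3)
  'phone' -> in reference (ref count 3, used 3/3) -> match (matches: 4)
  'phone' -> ref count 3 already used up (3/3) -> clipped, no match (matches: 4)
Clipped matches: 4, Candidate length: 7
Precision = 4/7

4/7


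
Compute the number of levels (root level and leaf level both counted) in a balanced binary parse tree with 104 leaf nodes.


In a balanced binary tree with n leaves the deepest leaf is ceil(log2(n)) edges below the root,
so counting node levels inclusive of root and leaves gives ceil(log2(n)) + 1 levels.
log2(104) = 6.7004
ceil(6.7004) = 7
levels = 7 + 1 = 8

8


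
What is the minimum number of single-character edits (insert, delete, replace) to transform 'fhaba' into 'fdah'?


Building DP table for s1='fhaba' (len 5) and s2='fdah' (len 4):
       f  d  a  h
    0  1  2  3  4
  f 1  0  1  2  3
  h 2  1  1  2  2
  a 3  2  2  1  2
  b 4  3  3  2  2
  a 5  4  4  3  3
Edit distance = dp[5][4] = 3

3


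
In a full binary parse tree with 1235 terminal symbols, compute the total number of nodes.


Leaf nodes (terminals): 1235
Internal nodes = n - 1 = 1235 - 1 = 1234
Total = leaves + internal = 1235 + 1234 = 2469

2469


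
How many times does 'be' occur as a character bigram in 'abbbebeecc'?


Scanning 'abbbebeecc' for bigram 'be':
  Position 0: 'ab' -> no
  Position 1: 'bb' -> no
  Position 2: 'bb' -> no
  Position 3: 'be' -> MATCH
  Position 4: 'eb' -> no
  Position 5: 'be' -> MATCH
  Position 6: 'ee' -> no
  Position 7: 'ec' -> no
  Position 8: 'cc' -> no
Total matches: 2

2


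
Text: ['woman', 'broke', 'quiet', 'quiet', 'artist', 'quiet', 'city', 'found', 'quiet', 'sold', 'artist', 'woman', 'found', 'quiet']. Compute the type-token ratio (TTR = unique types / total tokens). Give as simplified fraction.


Tokens: 14
Unique types: ('artist', 'broke', 'city', 'found', 'quiet', 'sold', 'woman') = 7
TTR = 7/14
Simplify: divide both by 7 -> 1/2
TTR = 1/2

1/2


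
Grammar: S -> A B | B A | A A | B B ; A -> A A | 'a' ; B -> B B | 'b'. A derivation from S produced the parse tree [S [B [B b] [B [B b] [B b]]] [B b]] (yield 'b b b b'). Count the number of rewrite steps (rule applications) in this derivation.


Every bracketed nonterminal node [X ...] in the tree is produced by exactly one rule application.
Reading the tree off as a leftmost derivation:
  Step 1: S  =>  B B   (applied S -> B B)
  Step 2: B B  =>  B B B   (applied B -> B B)
  Step 3: B B B  =>  b B B   (applied B -> b)
  Step 4: b B B  =>  b B B B   (applied B -> B B)
  Step 5: b B B B  =>  b b B B   (applied B -> b)
  Step 6: b b B B  =>  b b b B   (applied B -> b)
  Step 7: b b b B  =>  b b b b   (applied B -> b)
Final yield: b b b b
Total rewrite steps: 7

7


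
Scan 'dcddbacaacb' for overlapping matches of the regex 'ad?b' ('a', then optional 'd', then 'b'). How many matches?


Pattern: ad?b means 'a', then optional 'd', then 'b'.
Scanning 'dcddbacaacb' position-by-position:
  Pos 0: window 'dcd' -> no
  Pos 1: window 'cdd' -> no
  Pos 2: window 'ddb' -> no
  Pos 3: window 'dba' -> no
  Pos 4: window 'bac' -> no
  Pos 5: window 'aca' -> no
  Pos 6: window 'caa' -> no
  Pos 7: window 'aac' -> no
  Pos 8: window 'acb' -> no
  Pos 9: window 'cb' -> no
  Pos 10: window 'b' -> no
Total matches: 0

0


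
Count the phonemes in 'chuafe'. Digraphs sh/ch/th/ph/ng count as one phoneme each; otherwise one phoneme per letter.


Parsing 'chuafe' greedily, digraphs first:
  'ch' -> digraph (1 consonant phoneme) (phonemes so far: 1)
  'u' -> vowel phoneme (phonemes so far: 2)
  'a' -> vowel phoneme (phonemes so far: 3)
  'f' -> consonant phoneme (phonemes so far: 4)
  'e' -> vowel phoneme (phonemes so far: 5)
Total phonemes: 5

5


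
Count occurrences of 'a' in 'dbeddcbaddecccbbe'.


Scanning 'dbeddcbaddecccbbe' for 'a':
  Position 7: 'a' -> MATCH (count: 1)
Total occurrences of 'a': 1

1


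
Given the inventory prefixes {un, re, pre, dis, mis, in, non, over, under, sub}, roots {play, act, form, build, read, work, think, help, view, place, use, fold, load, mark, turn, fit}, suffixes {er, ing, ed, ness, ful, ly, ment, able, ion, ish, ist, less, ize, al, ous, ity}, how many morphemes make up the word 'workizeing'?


Segmenting 'workizeing' against the inventory:
  'work' -> root (morpheme 1)
  'ize' -> suffix (morpheme 2)
  'ing' -> suffix (morpheme 3)
Total morphemes: 3

3


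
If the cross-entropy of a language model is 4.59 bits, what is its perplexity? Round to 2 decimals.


Perplexity formula: PP = 2^H
H = 4.59
PP = 2^4.59
Decompose: 2^4.59 = 2^4 * 2^0.59
2^4 = 16, 2^0.59 ~ 1.5052467
PP ~ 16 * 1.5052467 = 24.0839472
Rounded to 2 decimals: 24.08

24.08


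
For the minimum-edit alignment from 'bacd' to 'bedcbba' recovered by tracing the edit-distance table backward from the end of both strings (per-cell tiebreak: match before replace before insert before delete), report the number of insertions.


Edit distance = 5. Backtracking from cell (4, 7) with preference match > replace > insert > delete,
then listing the resulting alignment 'bacd' -> 'bedcbba' left to right:
  Step 1: keep 'b'
  Step 2: insert 'e' [insertion #1]
  Step 3: replace a->d
  Step 4: keep 'c'
  Step 5: insert 'b' [insertion #2]
  Step 6: insert 'b' [insertion #3]
  Step 7: replace d->a
Total insertions: 3

3


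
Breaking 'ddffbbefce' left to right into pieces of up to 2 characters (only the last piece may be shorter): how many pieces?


'ddffbbefce' has 10 characters.
Chunking with max size 2:
  Chunk 1: 'dd' (positions 0-1)
  Chunk 2: 'ff' (positions 2-3)
  Chunk 3: 'bb' (positions 4-5)
  Chunk 4: 'ef' (positions 6-7)
  Chunk 5: 'ce' (positions 8-9)
Total chunks: ceil(10 / 2) = 5

5


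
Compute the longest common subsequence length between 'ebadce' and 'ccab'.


DP table for LCS of 'ebadce' and 'ccab':
       c  c  a  b
    0  0  0  0  0
  e 0  0  0  0  0
  b 0  0  0  0  1
  a 0  0  0  1  1
  d 0  0  0  1  1
  c 0  1  1  1  1
  e 0  1  1  1  1
LCS: 'b'
LCS length = 1

1


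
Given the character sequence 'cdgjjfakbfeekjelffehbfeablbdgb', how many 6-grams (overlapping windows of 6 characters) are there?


String 'cdgjjfakbfeekjelffehbfeablbdgb' has length L = 30.
Number of overlapping n-grams = L - n + 1
Substituting: 30 - 6 + 1 = 25

25


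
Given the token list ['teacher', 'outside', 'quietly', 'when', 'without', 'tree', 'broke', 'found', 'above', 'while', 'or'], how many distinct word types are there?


Listing all tokens and tracking unique types:
  Token 1: 'teacher' -> NEW (unique so far: 1)
  Token 2: 'outside' -> NEW (unique so far: 2)
  Token 3: 'quietly' -> NEW (unique so far: 3)
  Token 4: 'when' -> NEW (unique so far: 4)
  Token 5: 'without' -> NEW (unique so far: 5)
  Token 6: 'tree' -> NEW (unique so far: 6)
  Token 7: 'broke' -> NEW (unique so far: 7)
  Token 8: 'found' -> NEW (unique so far: 8)
  Token 9: 'above' -> NEW (unique so far: 9)
  Token 10: 'while' -> NEW (unique so far: 10)
  Token 11: 'or' -> NEW (unique so far: 11)
Unique types: ('above', 'broke', 'found', 'or', 'outside', 'quietly', 'teacher', 'tree', 'when', 'while', 'without')
Vocabulary size: 11

11


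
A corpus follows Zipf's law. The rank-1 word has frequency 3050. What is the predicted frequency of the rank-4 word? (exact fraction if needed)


Zipf's law: freq(rank) = f1 / rank
f1 = 3050, rank = 4
freq = 3050 / 4
GCD(3050, 4) = 2
Simplified: 1525/2

1525/2


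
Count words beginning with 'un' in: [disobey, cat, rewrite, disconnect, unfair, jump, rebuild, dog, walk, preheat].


Checking each word for prefix 'un':
  'disobey' -> no (count: 0)
  'cat' -> no (count: 0)
  'rewrite' -> no (count: 0)
  'disconnect' -> no (count: 0)
  'unfair' -> YES, starts with 'un' (count: 1)
  'jump' -> no (count: 1)
  'rebuild' -> no (count: 1)
  'dog' -> no (count: 1)
  'walk' -> no (count: 1)
  'preheat' -> no (count: 1)
Total with prefix 'un': 1

1


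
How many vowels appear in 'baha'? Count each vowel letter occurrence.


Scanning each character of 'baha':
  Position 1: 'b' -> consonant (running count: 0)
  Position 2: 'a' -> vowel (running count: 1)
  Position 3: 'h' -> consonant (running count: 1)
  Position 4: 'a' -> vowel (running count: 2)
Total vowels: 2

2


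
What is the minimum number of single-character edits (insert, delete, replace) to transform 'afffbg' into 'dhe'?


Building DP table for s1='afffbg' (len 6) and s2='dhe' (len 3):
       d  h  e
    0  1  2  3
  a 1  1  2  3
  f 2  2  2  3
  f 3  3  3  3
  f 4  4  4  4
  b 5  5  5  5
  g 6  6  6  6
Edit distance = dp[6][3] = 6

6


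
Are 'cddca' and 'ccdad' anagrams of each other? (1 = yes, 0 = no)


Sort characters of 'cddca': 'accdd'
Sort characters of 'ccdad': 'accdd'
Sorted forms match -> they ARE anagrams
Result: 1

1


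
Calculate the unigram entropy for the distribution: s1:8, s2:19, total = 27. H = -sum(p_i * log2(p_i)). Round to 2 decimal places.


Computing entropy H = -sum(p_i * log2(p_i)):
  s1: p = 8/27 = 0.2963, -p*log2(p) = 0.5200
  s2: p = 19/27 = 0.7037, -p*log2(p) = 0.3567
H = sum of terms = 0.8767
Rounded to 2 decimals: 0.88

0.88


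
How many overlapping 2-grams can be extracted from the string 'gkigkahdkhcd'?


String 'gkigkahdkhcd' has length L = 12.
Number of overlapping n-grams = L - n + 1
Substituting: 12 - 2 + 1 = 11

11


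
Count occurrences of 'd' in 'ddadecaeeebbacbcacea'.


Scanning 'ddadecaeeebbacbcacea' for 'd':
  Position 0: 'd' -> MATCH (count: 1)
  Position 1: 'd' -> MATCH (count: 2)
  Position 3: 'd' -> MATCH (count: 3)
Total occurrences of 'd': 3

3


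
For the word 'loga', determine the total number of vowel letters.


Scanning each character of 'loga':
  Position 1: 'l' -> consonant (running count: 0)
  Position 2: 'o' -> vowel (running count: 1)
  Position 3: 'g' -> consonant (running count: 1)
  Position 4: 'a' -> vowel (running count: 2)
Total vowels: 2

2


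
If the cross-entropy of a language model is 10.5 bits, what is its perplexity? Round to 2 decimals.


Perplexity formula: PP = 2^H
H = 10.5
PP = 2^10.5
Decompose: 2^10.5 = 2^10 * 2^0.5 = 2^10 * sqrt(2)
2^10 = 1024, sqrt(2) ~ 1.4142136
PP ~ 1024 * 1.4142136 = 1448.1547264
Rounded to 2 decimals: 1448.15

1448.15


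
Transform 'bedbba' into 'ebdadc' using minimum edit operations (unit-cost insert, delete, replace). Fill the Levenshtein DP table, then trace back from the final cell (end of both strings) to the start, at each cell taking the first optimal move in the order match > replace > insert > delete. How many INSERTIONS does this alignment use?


Edit distance = 5. Backtracking from cell (6, 6) with preference match > replace > insert > delete,
then listing the resulting alignment 'bedbba' -> 'ebdadc' left to right:
  Step 1: replace b->e
  Step 2: replace e->b
  Step 3: keep 'd'
  Step 4: replace b->a
  Step 5: replace b->d
  Step 6: replace a->c
Total insertions: 0

0


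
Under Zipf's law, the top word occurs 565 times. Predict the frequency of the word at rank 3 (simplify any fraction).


Zipf's law: freq(rank) = f1 / rank
f1 = 565, rank = 3
freq = 565 / 3
GCD(565, 3) = 1
Simplified: 565/3

565/3


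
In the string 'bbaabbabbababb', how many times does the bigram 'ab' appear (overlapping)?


Scanning 'bbaabbabbababb' for bigram 'ab':
  Position 0: 'bb' -> no
  Position 1: 'ba' -> no
  Position 2: 'aa' -> no
  Position 3: 'ab' -> MATCH
  Position 4: 'bb' -> no
  Position 5: 'ba' -> no
  Position 6: 'ab' -> MATCH
  Position 7: 'bb' -> no
  Position 8: 'ba' -> no
  Position 9: 'ab' -> MATCH
  Position 10: 'ba' -> no
  Position 11: 'ab' -> MATCH
  Position 12: 'bb' -> no
Total matches: 4

4


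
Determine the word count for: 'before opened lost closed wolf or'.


Counting words by splitting on spaces:
  Word 1: 'before'
  Word 2: 'opened'
  Word 3: 'lost'
  Word 4: 'closed'
  Word 5: 'wolf'
  Word 6: 'or'
Total words: 6

6


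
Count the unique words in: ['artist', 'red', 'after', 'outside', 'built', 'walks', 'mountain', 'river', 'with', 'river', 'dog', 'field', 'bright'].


Listing all tokens and tracking unique types:
  Token 1: 'artist' -> NEW (unique so far: 1)
  Token 2: 'red' -> NEW (unique so far: 2)
  Token 3: 'after' -> NEW (unique so far: 3)
  Token 4: 'outside' -> NEW (unique so far: 4)
  Token 5: 'built' -> NEW (unique so far: 5)
  Token 6: 'walks' -> NEW (unique so far: 6)
  Token 7: 'mountain' -> NEW (unique so far: 7)
  Token 8: 'river' -> NEW (unique so far: 8)
  Token 9: 'with' -> NEW (unique so far: 9)
  Token 10: 'river' -> duplicate (unique so far: 9)
  Token 11: 'dog' -> NEW (unique so far: 10)
  Token 12: 'field' -> NEW (unique so far: 11)
  Token 13: 'bright' -> NEW (unique so far: 12)
Unique types: ('after', 'artist', 'bright', 'built', 'dog', 'field', 'mountain', 'outside', 'red', 'river', 'walks', 'with')
Vocabulary size: 12

12


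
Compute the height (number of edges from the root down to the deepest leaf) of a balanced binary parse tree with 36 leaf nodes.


In a balanced binary tree with n leaves the deepest leaf is ceil(log2(n)) edges below the root.
log2(36) = 5.1699
ceil(5.1699) = 6
height (edges) = 6

6


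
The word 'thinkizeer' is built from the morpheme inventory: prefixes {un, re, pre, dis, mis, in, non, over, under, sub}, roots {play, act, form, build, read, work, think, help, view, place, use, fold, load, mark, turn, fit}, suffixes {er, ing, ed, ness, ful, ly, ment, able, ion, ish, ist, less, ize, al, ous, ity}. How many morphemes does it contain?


Segmenting 'thinkizeer' against the inventory:
  'think' -> root (morpheme 1)
  'ize' -> suffix (morpheme 2)
  'er' -> suffix (morpheme 3)
Total morphemes: 3

3


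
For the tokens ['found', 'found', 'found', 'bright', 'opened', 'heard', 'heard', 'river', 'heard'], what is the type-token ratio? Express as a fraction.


Tokens: 9
Unique types: ('bright', 'found', 'heard', 'opened', 'river') = 5
TTR = 5/9
Already in lowest terms.

5/9


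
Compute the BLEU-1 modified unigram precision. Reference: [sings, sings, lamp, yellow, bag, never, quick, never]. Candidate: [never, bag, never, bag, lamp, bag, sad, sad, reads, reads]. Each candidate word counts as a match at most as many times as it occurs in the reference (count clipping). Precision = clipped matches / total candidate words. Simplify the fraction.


Reference word counts: {'bag': 1, 'lamp': 1, 'never': 2, 'quick': 1, 'sings': 2, 'yellow': 1}
Checking each candidate word (with clipping):
  'never' -> in reference (ref count 2, used 1/2) -> match (matches: 1)
  'bag' -> in reference (ref count 1, used 1/1) -> match (matches: 2)
  'never' -> in reference (ref count 2, used 2/2) -> match (matches: 3)
  'bag' -> ref count 1 already used up (1/1) -> clipped, no match (matches: 3)
  'lamp' -> in reference (ref count 1, used 1/1) -> match (matches: 4)
  'bag' -> ref count 1 already used up (1/1) -> clipped, no match (matches: 4)
  'sad' -> not in reference -> no match (matches: 4)
  'sad' -> not in reference -> no match (matches: 4)
  'reads' -> not in reference -> no match (matches: 4)
  'reads' -> not in reference -> no match (matches: 4)
Clipped matches: 4, Candidate length: 10
Precision = 4/10 = 2/5

2/5


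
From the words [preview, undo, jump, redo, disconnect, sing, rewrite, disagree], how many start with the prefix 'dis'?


Checking each word for prefix 'dis':
  'preview' -> no (count: 0)
  'undo' -> no (count: 0)
  'jump' -> no (count: 0)
  'redo' -> no (count: 0)
  'disconnect' -> YES, starts with 'dis' (count: 1)
  'sing' -> no (count: 1)
  'rewrite' -> no (count: 1)
  'disagree' -> YES, starts with 'dis' (count: 2)
Total with prefix 'dis': 2

2


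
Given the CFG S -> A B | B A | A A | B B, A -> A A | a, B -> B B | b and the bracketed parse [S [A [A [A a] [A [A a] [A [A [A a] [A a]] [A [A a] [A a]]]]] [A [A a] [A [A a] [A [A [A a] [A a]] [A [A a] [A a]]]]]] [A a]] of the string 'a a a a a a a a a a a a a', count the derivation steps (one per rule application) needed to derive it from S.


Every bracketed nonterminal node [X ...] in the tree is produced by exactly one rule application.
Reading the tree off as a leftmost derivation:
  Step 1: S  =>  A A   (applied S -> A A)
  Step 2: A A  =>  A A A   (applied A -> A A)
  Step 3: A A A  =>  A A A A   (applied A -> A A)
  Step 4: A A A A  =>  a A A A   (applied A -> a)
  Step 5: a A A A  =>  a A A A A   (applied A -> A A)
  Step 6: a A A A A  =>  a a A A A   (applied A -> a)
  Step 7: a a A A A  =>  a a A A A A   (applied A -> A A)
  Step 8: a a A A A A  =>  a a A A A A A   (applied A -> A A)
  Step 9: a a A A A A A  =>  a a a A A A A   (applied A -> a)
  Step 10: a a a A A A A  =>  a a a a A A A   (applied A -> a)
  Step 11: a a a a A A A  =>  a a a a A A A A   (applied A -> A A)
  Step 12: a a a a A A A A  =>  a a a a a A A A   (applied A -> a)
  Step 13: a a a a a A A A  =>  a a a a a a A A   (applied A -> a)
  Step 14: a a a a a a A A  =>  a a a a a a A A A   (applied A -> A A)
  Step 15: a a a a a a A A A  =>  a a a a a a a A A   (applied A -> a)
  Step 16: a a a a a a a A A  =>  a a a a a a a A A A   (applied A -> A A)
  Step 17: a a a a a a a A A A  =>  a a a a a a a a A A   (applied A -> a)
  Step 18: a a a a a a a a A A  =>  a a a a a a a a A A A   (applied A -> A A)
  Step 19: a a a a a a a a A A A  =>  a a a a a a a a A A A A   (applied A -> A A)
  Step 20: a a a a a a a a A A A A  =>  a a a a a a a a a A A A   (applied A -> a)
  Step 21: a a a a a a a a a A A A  =>  a a a a a a a a a a A A   (applied A -> a)
  Step 22: a a a a a a a a a a A A  =>  a a a a a a a a a a A A A   (applied A -> A A)
  Step 23: a a a a a a a a a a A A A  =>  a a a a a a a a a a a A A   (applied A -> a)
  Step 24: a a a a a a a a a a a A A  =>  a a a a a a a a a a a a A   (applied A -> a)
  Step 25: a a a a a a a a a a a a A  =>  a a a a a a a a a a a a a   (applied A -> a)
Final yield: a a a a a a a a a a a a a
Total rewrite steps: 25

25


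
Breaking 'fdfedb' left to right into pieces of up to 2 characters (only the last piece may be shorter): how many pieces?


'fdfedb' has 6 characters.
Chunking with max size 2:
  Chunk 1: 'fd' (positions 0-1)
  Chunk 2: 'fe' (positions 2-3)
  Chunk 3: 'db' (positions 4-5)
Total chunks: ceil(6 / 2) = 3

3


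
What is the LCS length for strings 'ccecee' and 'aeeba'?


DP table for LCS of 'ccecee' and 'aeeba':
       a  e  e  b  a
    0  0  0  0  0  0
  c 0  0  0  0  0  0
  c 0  0  0  0  0  0
  e 0  0  1  1  1  1
  c 0  0  1  1  1  1
  e 0  0  1  2  2  2
  e 0  0  1  2  2  2
LCS: 'ee'
LCS length = 2

2


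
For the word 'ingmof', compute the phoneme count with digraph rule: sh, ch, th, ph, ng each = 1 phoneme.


Parsing 'ingmof' greedily, digraphs first:
  'i' -> vowel phoneme (phonemes so far: 1)
  'ng' -> digraph (1 consonant phoneme) (phonemes so far: 2)
  'm' -> consonant phoneme (phonemes so far: 3)
  'o' -> vowel phoneme (phonemes so far: 4)
  'f' -> consonant phoneme (phonemes so far: 5)
Total phonemes: 5

5


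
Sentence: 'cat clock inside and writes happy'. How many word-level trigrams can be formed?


Word trigrams from [6] words:
  Trigram 1: (cat clock inside)
  Trigram 2: (clock inside and)
  Trigram 3: (inside and writes)
  Trigram 4: (and writes happy)
Total word trigrams: 6 - 2 = 4

4


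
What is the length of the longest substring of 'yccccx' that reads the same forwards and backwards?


Scanning 'yccccx' for palindromic substrings.
Substring at positions 1-4: 'cccc'.
Check: reverse('cccc') = 'cccc' -> palindrome confirmed.
Neighbouring characters ('y' / 'x') break symmetry, so it cannot extend further.
No longer palindromic substring exists; longest length = 4

4


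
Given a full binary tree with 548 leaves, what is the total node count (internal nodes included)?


Leaf nodes (terminals): 548
Internal nodes = n - 1 = 548 - 1 = 547
Total = leaves + internal = 548 + 547 = 1095

1095


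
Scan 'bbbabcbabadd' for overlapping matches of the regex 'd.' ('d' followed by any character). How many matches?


Pattern: d. means 'd' followed by any character.
Scanning 'bbbabcbabadd' position-by-position:
  Pos 0: window 'bb' -> no
  Pos 1: window 'bb' -> no
  Pos 2: window 'ba' -> no
  Pos 3: window 'ab' -> no
  Pos 4: window 'bc' -> no
  Pos 5: window 'cb' -> no
  Pos 6: window 'ba' -> no
  Pos 7: window 'ab' -> no
  Pos 8: window 'ba' -> no
  Pos 9: window 'ad' -> no
  Pos 10: window 'dd' -> MATCH
  Pos 11: window 'd' -> no
Total matches: 1

1


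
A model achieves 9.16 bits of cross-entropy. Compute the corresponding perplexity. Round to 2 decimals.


Perplexity formula: PP = 2^H
H = 9.16
PP = 2^9.16
Decompose: 2^9.16 = 2^9 * 2^0.16
2^9 = 512, 2^0.16 ~ 1.1172871
PP ~ 512 * 1.1172871 = 572.0509952
Rounded to 2 decimals: 572.05

572.05


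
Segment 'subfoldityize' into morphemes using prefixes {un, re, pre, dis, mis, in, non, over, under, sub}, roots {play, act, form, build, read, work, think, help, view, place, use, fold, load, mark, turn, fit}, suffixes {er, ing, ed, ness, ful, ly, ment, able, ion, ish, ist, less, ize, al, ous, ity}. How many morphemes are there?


Segmenting 'subfoldityize' against the inventory:
  'sub' -> prefix (morpheme 1)
  'fold' -> root (morpheme 2)
  'ity' -> suffix (morpheme 3)
  'ize' -> suffix (morpheme 4)
Total morphemes: 4

4


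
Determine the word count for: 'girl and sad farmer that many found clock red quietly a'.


Counting words by splitting on spaces:
  Word 1: 'girl'
  Word 2: 'and'
  Word 3: 'sad'
  Word 4: 'farmer'
  Word 5: 'that'
  Word 6: 'many'
  Word 7: 'found'
  Word 8: 'clock'
  Word 9: 'red'
  Word 10: 'quietly'
  Word 11: 'a'
Total words: 11

11


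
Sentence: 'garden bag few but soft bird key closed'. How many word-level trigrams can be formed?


Word trigrams from [8] words:
  Trigram 1: (garden bag few)
  Trigram 2: (bag few but)
  Trigram 3: (few but soft)
  Trigram 4: (but soft bird)
  Trigram 5: (soft bird key)
  Trigram 6: (bird key closed)
Total word trigrams: 8 - 2 = 6

6


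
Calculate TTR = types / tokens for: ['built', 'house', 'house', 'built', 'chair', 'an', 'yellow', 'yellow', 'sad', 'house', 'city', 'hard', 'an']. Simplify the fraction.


Tokens: 13
Unique types: ('an', 'built', 'chair', 'city', 'hard', 'house', 'sad', 'yellow') = 8
TTR = 8/13
Already in lowest terms.

8/13


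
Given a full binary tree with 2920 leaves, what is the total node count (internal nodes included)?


Leaf nodes (terminals): 2920
Internal nodes = n - 1 = 2920 - 1 = 2919
Total = leaves + internal = 2920 + 2919 = 5839

5839


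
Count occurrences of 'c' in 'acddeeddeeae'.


Scanning 'acddeeddeeae' for 'c':
  Position 1: 'c' -> MATCH (count: 1)
Total occurrences of 'c': 1

1


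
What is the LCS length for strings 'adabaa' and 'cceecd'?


DP table for LCS of 'adabaa' and 'cceecd':
       c  c  e  e  c  d
    0  0  0  0  0  0  0
  a 0  0  0  0  0  0  0
  d 0  0  0  0  0  0  1
  a 0  0  0  0  0  0  1
  b 0  0  0  0  0  0  1
  a 0  0  0  0  0  0  1
  a 0  0  0  0  0  0  1
LCS: 'd'
LCS length = 1

1


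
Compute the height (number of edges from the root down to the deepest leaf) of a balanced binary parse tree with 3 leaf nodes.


In a balanced binary tree with n leaves the deepest leaf is ceil(log2(n)) edges below the root.
log2(3) = 1.5850
ceil(1.5850) = 2
height (edges) = 2

2


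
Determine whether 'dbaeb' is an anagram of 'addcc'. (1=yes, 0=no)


Sort characters of 'dbaeb': 'abbde'
Sort characters of 'addcc': 'accdd'
Sorted forms differ -> they are NOT anagrams
Result: 0

0


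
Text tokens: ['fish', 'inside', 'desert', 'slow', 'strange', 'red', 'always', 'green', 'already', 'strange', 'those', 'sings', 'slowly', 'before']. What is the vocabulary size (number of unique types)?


Listing all tokens and tracking unique types:
  Token 1: 'fish' -> NEW (unique so far: 1)
  Token 2: 'inside' -> NEW (unique so far: 2)
  Token 3: 'desert' -> NEW (unique so far: 3)
  Token 4: 'slow' -> NEW (unique so far: 4)
  Token 5: 'strange' -> NEW (unique so far: 5)
  Token 6: 'red' -> NEW (unique so far: 6)
  Token 7: 'always' -> NEW (unique so far: 7)
  Token 8: 'green' -> NEW (unique so far: 8)
  Token 9: 'already' -> NEW (unique so far: 9)
  Token 10: 'strange' -> duplicate (unique so far: 9)
  Token 11: 'those' -> NEW (unique so far: 10)
  Token 12: 'sings' -> NEW (unique so far: 11)
  Token 13: 'slowly' -> NEW (unique so far: 12)
  Token 14: 'before' -> NEW (unique so far: 13)
Unique types: ('already', 'always', 'before', 'desert', 'fish', 'green', 'inside', 'red', 'sings', 'slow', 'slowly', 'strange', 'those')
Vocabulary size: 13

13


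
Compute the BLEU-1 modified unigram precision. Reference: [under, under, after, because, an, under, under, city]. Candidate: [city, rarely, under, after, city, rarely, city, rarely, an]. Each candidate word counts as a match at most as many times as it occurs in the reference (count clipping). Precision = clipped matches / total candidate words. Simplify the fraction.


Reference word counts: {'after': 1, 'an': 1, 'because': 1, 'city': 1, 'under': 4}
Checking each candidate word (with clipping):
  'city' -> in reference (ref count 1, used 1/1) -> match (matches: 1)
  'rarely' -> not in reference -> no match (matches: 1)
  'under' -> in reference (ref count 4, used 1/4) -> match (matches: 2)
  'after' -> in reference (ref count 1, used 1/1) -> match (matches: 3)
  'city' -> ref count 1 already used up (1/1) -> clipped, no match (matches: 3)
  'rarely' -> not in reference -> no match (matches: 3)
  'city' -> ref count 1 already used up (1/1) -> clipped, no match (matches: 3)
  'rarely' -> not in reference -> no match (matches: 3)
  'an' -> in reference (ref count 1, used 1/1) -> match (matches: 4)
Clipped matches: 4, Candidate length: 9
Precision = 4/9

4/9


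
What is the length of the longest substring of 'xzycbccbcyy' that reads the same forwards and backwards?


Scanning 'xzycbccbcyy' for palindromic substrings.
Substring at positions 2-9: 'ycbccbcy'.
Check: reverse('ycbccbcy') = 'ycbccbcy' -> palindrome confirmed.
Neighbouring characters ('z' / 'y') break symmetry, so it cannot extend further.
No longer palindromic substring exists; longest length = 8

8


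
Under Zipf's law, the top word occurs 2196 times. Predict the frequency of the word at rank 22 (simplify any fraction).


Zipf's law: freq(rank) = f1 / rank
f1 = 2196, rank = 22
freq = 2196 / 22
GCD(2196, 22) = 2
Simplified: 1098/11

1098/11


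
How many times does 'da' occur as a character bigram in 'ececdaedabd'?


Scanning 'ececdaedabd' for bigram 'da':
  Position 0: 'ec' -> no
  Position 1: 'ce' -> no
  Position 2: 'ec' -> no
  Position 3: 'cd' -> no
  Position 4: 'da' -> MATCH
  Position 5: 'ae' -> no
  Position 6: 'ed' -> no
  Position 7: 'da' -> MATCH
  Position 8: 'ab' -> no
  Position 9: 'bd' -> no
Total matches: 2

2


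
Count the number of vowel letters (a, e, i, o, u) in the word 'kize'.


Scanning each character of 'kize':
  Position 1: 'k' -> consonant (running count: 0)
  Position 2: 'i' -> vowel (running count: 1)
  Position 3: 'z' -> consonant (running count: 1)
  Position 4: 'e' -> vowel (running count: 2)
Total vowels: 2

2


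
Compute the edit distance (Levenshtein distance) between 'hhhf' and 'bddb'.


Building DP table for s1='hhhf' (len 4) and s2='bddb' (len 4):
       b  d  d  b
    0  1  2  3  4
  h 1  1  2  3  4
  h 2  2  2  3  4
  h 3  3  3  3  4
  f 4  4  4  4  4
Edit distance = dp[4][4] = 4

4


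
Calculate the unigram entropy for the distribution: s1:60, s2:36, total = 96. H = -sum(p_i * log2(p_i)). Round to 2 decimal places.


Computing entropy H = -sum(p_i * log2(p_i)):
  s1: p = 60/96 = 0.6250, -p*log2(p) = 0.4238
  s2: p = 36/96 = 0.3750, -p*log2(p) = 0.5306
H = sum of terms = 0.9544
Rounded to 2 decimals: 0.95

0.95


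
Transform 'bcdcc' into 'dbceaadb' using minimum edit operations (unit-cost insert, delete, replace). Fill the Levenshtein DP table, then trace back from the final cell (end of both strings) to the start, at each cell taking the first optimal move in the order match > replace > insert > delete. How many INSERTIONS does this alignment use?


Edit distance = 6. Backtracking from cell (5, 8) with preference match > replace > insert > delete,
then listing the resulting alignment 'bcdcc' -> 'dbceaadb' left to right:
  Step 1: insert 'd' [insertion #1]
  Step 2: keep 'b'
  Step 3: keep 'c'
  Step 4: insert 'e' [insertion #2]
  Step 5: insert 'a' [insertion #3]
  Step 6: replace d->a
  Step 7: replace c->d
  Step 8: replace c->b
Total insertions: 3

3


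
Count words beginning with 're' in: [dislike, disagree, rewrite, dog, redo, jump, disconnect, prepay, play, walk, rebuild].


Checking each word for prefix 're':
  'dislike' -> no (count: 0)
  'disagree' -> no (count: 0)
  'rewrite' -> YES, starts with 're' (count: 1)
  'dog' -> no (count: 1)
  'redo' -> YES, starts with 're' (count: 2)
  'jump' -> no (count: 2)
  'disconnect' -> no (count: 2)
  'prepay' -> no (count: 2)
  'play' -> no (count: 2)
  'walk' -> no (count: 2)
  'rebuild' -> YES, starts with 're' (count: 3)
Total with prefix 're': 3

3


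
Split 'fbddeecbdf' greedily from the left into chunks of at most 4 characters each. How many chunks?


'fbddeecbdf' has 10 characters.
Chunking with max size 4:
  Chunk 1: 'fbdd' (positions 0-3)
  Chunk 2: 'eecb' (positions 4-7)
  Chunk 3: 'df' (positions 8-9)
Total chunks: ceil(10 / 4) = 3

3


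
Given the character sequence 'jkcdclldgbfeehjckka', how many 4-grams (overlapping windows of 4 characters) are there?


String 'jkcdclldgbfeehjckka' has length L = 19.
Number of overlapping n-grams = L - n + 1
Substituting: 19 - 4 + 1 = 16

16


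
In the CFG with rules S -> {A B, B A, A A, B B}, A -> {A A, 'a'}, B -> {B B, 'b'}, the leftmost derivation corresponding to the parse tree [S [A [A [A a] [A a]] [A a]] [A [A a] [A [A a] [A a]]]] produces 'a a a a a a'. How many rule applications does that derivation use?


Every bracketed nonterminal node [X ...] in the tree is produced by exactly one rule application.
Reading the tree off as a leftmost derivation:
  Step 1: S  =>  A A   (applied S -> A A)
  Step 2: A A  =>  A A A   (applied A -> A A)
  Step 3: A A A  =>  A A A A   (applied A -> A A)
  Step 4: A A A A  =>  a A A A   (applied A -> a)
  Step 5: a A A A  =>  a a A A   (applied A -> a)
  Step 6: a a A A  =>  a a a A   (applied A -> a)
  Step 7: a a a A  =>  a a a A A   (applied A -> A A)
  Step 8: a a a A A  =>  a a a a A   (applied A -> a)
  Step 9: a a a a A  =>  a a a a A A   (applied A -> A A)
  Step 10: a a a a A A  =>  a a a a a A   (applied A -> a)
  Step 11: a a a a a A  =>  a a a a a a   (applied A -> a)
Final yield: a a a a a a
Total rewrite steps: 11

11


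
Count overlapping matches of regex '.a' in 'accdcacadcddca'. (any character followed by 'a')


Pattern: .a means any character followed by 'a'.
Scanning 'accdcacadcddca' position-by-position:
  Pos 0: window 'ac' -> no
  Pos 1: window 'cc' -> no
  Pos 2: window 'cd' -> no
  Pos 3: window 'dc' -> no
  Pos 4: window 'ca' -> MATCH
  Pos 5: window 'ac' -> no
  Pos 6: window 'ca' -> MATCH
  Pos 7: window 'ad' -> no
  Pos 8: window 'dc' -> no
  Pos 9: window 'cd' -> no
  Pos 10: window 'dd' -> no
  Pos 11: window 'dc' -> no
  Pos 12: window 'ca' -> MATCH
  Pos 13: window 'a' -> no
Total matches: 3

3


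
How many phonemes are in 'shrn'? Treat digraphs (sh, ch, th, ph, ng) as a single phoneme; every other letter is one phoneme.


Parsing 'shrn' greedily, digraphs first:
  'sh' -> digraph (1 consonant phoneme) (phonemes so far: 1)
  'r' -> consonant phoneme (phonemes so far: 2)
  'n' -> consonant phoneme (phonemes so far: 3)
Total phonemes: 3

3


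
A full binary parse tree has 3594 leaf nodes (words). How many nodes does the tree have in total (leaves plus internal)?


Leaf nodes (terminals): 3594
Internal nodes = n - 1 = 3594 - 1 = 3593
Total = leaves + internal = 3594 + 3593 = 7187

7187


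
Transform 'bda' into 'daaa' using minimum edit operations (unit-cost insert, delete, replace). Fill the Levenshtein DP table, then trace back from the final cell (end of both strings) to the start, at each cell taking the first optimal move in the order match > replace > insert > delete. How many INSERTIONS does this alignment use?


Edit distance = 3. Backtracking from cell (3, 4) with preference match > replace > insert > delete,
then listing the resulting alignment 'bda' -> 'daaa' left to right:
  Step 1: insert 'd' [insertion #1]
  Step 2: replace b->a
  Step 3: replace d->a
  Step 4: keep 'a'
Total insertions: 1

1
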